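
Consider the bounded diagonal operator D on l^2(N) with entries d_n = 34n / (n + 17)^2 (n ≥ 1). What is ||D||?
||D|| = 1/2 (attained at n = 17)

For D diagonal, ||D|| = sup_n |d_n|. Treat f(x) = 34x / (x + 17)^2 for real x > 0. By the quotient rule, f'(x) = 34(17 - x)/(x + 17)^3, which is positive for x < 17 and negative for x > 17. So f has a unique maximum at x = 17, and since 17 is a positive integer, the supremum over n ≥ 1 is attained at n = 17: d_17 = 34·17/(17 + 17)^2 = 34·17/1156 = 1/2. Hence ||D|| = 1/2.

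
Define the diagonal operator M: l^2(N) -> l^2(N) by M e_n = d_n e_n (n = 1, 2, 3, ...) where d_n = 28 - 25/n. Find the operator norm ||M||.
||M|| = 28

For a diagonal operator on l^2 with entries d_n, ||M|| = sup_n |d_n|. Here d_1 = 3, d_2 = 31/2, ..., and d_n = 28 - 25/n increases monotonically toward 28. All terms lie in [3, 28), so |d_n| = d_n and the supremum is the limit 28, which is not attained by any individual d_n. Hence ||M|| = 28.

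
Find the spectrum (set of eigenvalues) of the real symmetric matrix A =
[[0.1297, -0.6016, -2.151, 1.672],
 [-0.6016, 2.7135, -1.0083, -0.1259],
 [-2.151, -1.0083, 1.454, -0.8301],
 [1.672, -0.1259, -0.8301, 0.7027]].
sigma(A) ≈ {-2, 0, 3, 4}

A is real symmetric, so its spectrum consists of real eigenvalues. Expanding the characteristic polynomial of the displayed matrix gives
  det(λ I - A) = p(λ) = λ^4 + (-5)λ^3 + (-2)λ^2 + (24)λ + (0).
Solving p(λ) = 0 yields eigenvalues ≈ -2, 0, 3, 4. (A is shown rounded to 4 decimals, so these recover the underlying integer eigenvalues to within that precision.)
Verification: the trace of A = 5 equals the sum of eigenvalues 5, and det(A) ≈ 0.0001 matches the eigenvalue product 0.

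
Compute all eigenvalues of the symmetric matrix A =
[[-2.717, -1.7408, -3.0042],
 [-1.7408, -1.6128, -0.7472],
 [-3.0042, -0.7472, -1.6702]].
sigma(A) ≈ {-6, -1, 1}

A is real symmetric, so its spectrum consists of real eigenvalues. Expanding the characteristic polynomial of the displayed matrix gives
  det(λ I - A) = p(λ) = λ^3 + (6)λ^2 + (-1)λ + (-6).
Solving p(λ) = 0 yields eigenvalues ≈ -6, -1, 1. (A is shown rounded to 4 decimals, so these recover the underlying integer eigenvalues to within that precision.)
Verification: the trace of A = -6 equals the sum of eigenvalues -6, and det(A) ≈ 6.0001 matches the eigenvalue product 6.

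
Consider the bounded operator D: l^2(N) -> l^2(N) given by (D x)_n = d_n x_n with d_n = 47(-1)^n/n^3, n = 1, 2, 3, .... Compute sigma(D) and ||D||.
sigma(D) = {47(-1)^n/n^3 : n ≥ 1} ∪ {0}; ||D|| = 47

A bounded diagonal operator on l^2 with diagonal entries d_n has spectrum equal to the closure of {d_n : n ≥ 1}: every d_n is an eigenvalue (with eigenvector e_n), so {d_n} ⊂ sigma(D); the spectrum is closed, so its closure is too; and for lambda not in the closure, (D - lambda I) has bounded inverse (the diagonal entries 1/(d_n - lambda) are bounded). For our sequence d_n = 47(-1)^n/n^3, n = 1, 2, 3, ...:
  - {d_n} = {47(-1)^n/n^3 : n ≥ 1}; the only limit point is 0
  - closure = {47(-1)^n/n^3 : n ≥ 1} ∪ {0}
For the norm: a diagonal operator has ||D|| = sup_n |d_n|. Here |d_n| = 47/n^3 is decreasing, so sup_n |d_n| = |d_1| = 47. So ||D|| = 47.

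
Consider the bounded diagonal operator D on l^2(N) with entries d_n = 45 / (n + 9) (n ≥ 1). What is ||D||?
||D|| = 9/2 (attained at n = 1)

For D diagonal, ||D|| = sup_n |d_n| = sup_n 45/(n + 9). This is positive and strictly decreasing in n, so the supremum is attained at n = 1: d_1 = 45/(1 + 9) = 9/2. Hence ||D|| = 9/2.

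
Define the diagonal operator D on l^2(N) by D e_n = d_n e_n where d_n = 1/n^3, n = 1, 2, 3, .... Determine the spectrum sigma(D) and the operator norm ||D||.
sigma(D) = {1/n^3 : n ≥ 1} ∪ {0}; ||D|| = 1

A bounded diagonal operator on l^2 with diagonal entries d_n has spectrum equal to the closure of {d_n : n ≥ 1}: every d_n is an eigenvalue (with eigenvector e_n), so {d_n} ⊂ sigma(D); the spectrum is closed, so its closure is too; and for lambda not in the closure, (D - lambda I) has bounded inverse (the diagonal entries 1/(d_n - lambda) are bounded). For our sequence d_n = 1/n^3, n = 1, 2, 3, ...:
  - {d_n} = {1/n^3 : n ≥ 1}; the only limit point is 0
  - closure = {1/n^3 : n ≥ 1} ∪ {0}
For the norm: a diagonal operator has ||D|| = sup_n |d_n|. Here d_n = 1/n^3 is positive and decreasing, so sup_n |d_n| = d_1 = 1. So ||D|| = 1.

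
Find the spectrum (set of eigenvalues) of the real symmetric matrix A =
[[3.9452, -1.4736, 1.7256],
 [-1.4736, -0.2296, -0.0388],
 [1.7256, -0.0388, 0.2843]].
sigma(A) ≈ {-1, 0, 5}

A is real symmetric, so its spectrum consists of real eigenvalues. Expanding the characteristic polynomial of the displayed matrix gives
  det(λ I - A) = p(λ) = λ^3 + (-4)λ^2 + (-5)λ + (0).
Solving p(λ) = 0 yields eigenvalues ≈ -1, 0, 5. (A is shown rounded to 4 decimals, so these recover the underlying integer eigenvalues to within that precision.)
Verification: the trace of A = 4 equals the sum of eigenvalues 4, and det(A) ≈ 0.0002 matches the eigenvalue product 0.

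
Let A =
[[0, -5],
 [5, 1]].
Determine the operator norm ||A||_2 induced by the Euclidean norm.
||A||_2 = sqrt((51 + sqrt(101))/2) ≈ 5.5249 (= sqrt(largest eigenvalue of A^T A))

||A||_2 = sigma_max(A) = sqrt(lambda_max(A^T A)). Form the symmetric matrix M = A^T A =
[[25, 5],
 [5, 26]].
Its characteristic polynomial (trace, determinant of M give the coefficients) is
  p(λ) = det(λ I - M) = λ^2 - 51λ + 625.
For λ^2 - 51λ + 625 the discriminant is 101. It is nonnegative but not a perfect square, so the roots are real and irrational: λ = (51 ± sqrt(101))/2 ≈ 30.5249, 20.4751.
So the eigenvalues of A^T A are ≈ 20.4751, 30.5249 (all ≥ 0, as they must be for A^T A). The largest is λ_max = (51 + sqrt(101))/2 ≈ 30.5249, hence ||A||_2 = sqrt(λ_max) = sqrt((51 + sqrt(101))/2) ≈ 5.5249.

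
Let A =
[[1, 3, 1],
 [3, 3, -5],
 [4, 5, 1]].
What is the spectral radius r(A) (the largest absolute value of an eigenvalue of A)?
r(A) ≈ 5.2659

The eigenvalues of A are the roots of its characteristic polynomial. With M = A (coefficients from the trace, the sum of principal 2x2 minors, and det A):
  p(λ) = det(λ I - M) = λ^3 - 5λ^2 + 19λ + 38.
No integer candidate from the rational root theorem (±divisors of 38) is a root, so the roots are irrational. The cubic discriminant is Δ = -103379 < 0, so there is one real root and a complex-conjugate pair. p(-2) = -28 and p(-1) = 13 have opposite signs, so a root lies in (-2, -1); Newton's method refines it to λ ≈ -1.3704. Dividing out (λ - (-1.3704)) leaves approximately λ^2 - 6.3704λ + 27.7298. For λ^2 - 6.3704λ + 27.7298 the discriminant is -70.3374. It is negative, so the remaining roots are the complex-conjugate pair λ ≈ 3.1852 ± 4.1934i. Their product equals the constant term, so |λ|^2 ≈ 27.7298 and |λ| ≈ 5.2659.
Thus the eigenvalues (to 4 decimals) are -1.3704 (modulus 1.3704); 3.1852 ± 4.1934i (modulus 5.2659). The spectral radius is the largest modulus: r(A) ≈ 5.2659. (Cross-check: r(A) ≤ ||A||_2 ≈ 8.4098; equality holds whenever A is normal, though it can also hold for some non-normal A.)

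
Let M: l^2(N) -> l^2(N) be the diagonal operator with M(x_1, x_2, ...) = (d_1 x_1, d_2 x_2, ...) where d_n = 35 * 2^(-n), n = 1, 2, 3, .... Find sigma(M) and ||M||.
sigma(M) = {35 * 2^(-n) : n ≥ 1} ∪ {0}; ||M|| = 35/2

A bounded diagonal operator on l^2 with diagonal entries d_n has spectrum equal to the closure of {d_n : n ≥ 1}: every d_n is an eigenvalue (with eigenvector e_n), so {d_n} ⊂ sigma(M); the spectrum is closed, so its closure is too; and for lambda not in the closure, (M - lambda I) has bounded inverse (the diagonal entries 1/(d_n - lambda) are bounded). For our sequence d_n = 35 * 2^(-n), n = 1, 2, 3, ...:
  - {d_n} = {35 * 2^(-n) : n ≥ 1}; the only limit point is 0
  - closure = {35 * 2^(-n) : n ≥ 1} ∪ {0}
For the norm: a diagonal operator has ||M|| = sup_n |d_n|. Here d_n = 35 * 2^(-n) is positive and decreasing, so sup_n |d_n| = d_1 = 35/2. So ||M|| = 35/2.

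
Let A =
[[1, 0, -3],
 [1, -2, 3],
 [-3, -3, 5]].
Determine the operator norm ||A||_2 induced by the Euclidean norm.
||A||_2 ≈ 7.7107 (= sqrt(largest eigenvalue of A^T A))

||A||_2 = sigma_max(A) = sqrt(lambda_max(A^T A)). Form the symmetric matrix M = A^T A =
[[11, 7, -15],
 [7, 13, -21],
 [-15, -21, 43]].
Its characteristic polynomial (trace, sum of principal 2x2 minors, determinant of M give the coefficients) is
  p(λ) = det(λ I - M) = λ^3 - 67λ^2 + 460λ - 676.
No integer candidate from the rational root theorem (±divisors of 676) is a root, so the roots are irrational. The cubic discriminant is Δ = 109944656 > 0, so there are three distinct real roots. p(2) = -16 and p(3) = 128 have opposite signs, so a root lies in (2, 3); Newton's method refines it to λ ≈ 2.0804. p(5) = 74 and p(6) = -112 have opposite signs, so a root lies in (5, 6); Newton's method refines it to λ ≈ 5.4654. p(59) = -1384 and p(60) = 1724 have opposite signs, so a root lies in (59, 60); Newton's method refines it to λ ≈ 59.4542. Check (Vieta): the three roots sum to 67, matching tr M = 67.
So the eigenvalues of A^T A are ≈ 2.0804, 5.4654, 59.4542 (all ≥ 0, as they must be for A^T A). The largest is λ_max ≈ 59.4542, hence ||A||_2 = sqrt(λ_max) ≈ 7.7107.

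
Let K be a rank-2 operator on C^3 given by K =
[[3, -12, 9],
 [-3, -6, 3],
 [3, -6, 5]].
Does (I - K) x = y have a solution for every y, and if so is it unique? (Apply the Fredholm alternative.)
(I - K) is invertible (det(I - K) = -79 ≠ 0), so for every y in C^3 the equation (I - K) x = y has a unique solution.

K has rank 2 and factors as K = U V^T = u1 v1^T + u2 v2^T with u1 = (-1, 1, -1), v1 = (-3, 3, -3), u2 = (3, 3, 1), v2 = (0, -3, 2) (multiplying out reproduces the displayed K). The nonzero eigenvalues of U V^T coincide with those of the 2 x 2 matrix G = V^T U = [[v1·u1, v1·u2], [v2·u1, v2·u2]] = [[9, -3], [-5, -7]], and by the Sylvester determinant identity det(I_3 - U V^T) = det(I_2 - V^T U) = det([[-8, 3], [5, 8]]) = (-8)(8) - (3)(5) = -79. (Direct check: I - K =
[[-2, 12, -9],
 [3, 7, -3],
 [-3, 6, -4]]
has determinant -79.) The finite-dimensional Fredholm alternative says: either (I - K) is invertible, or ker(I - K) ≠ {0} and then range(I - K) = ker((I - K)^*)^⊥, with dim ker(I - K) = dim ker((I - K)^*). Since det(I - K) ≠ 0, 1 is not an eigenvalue of K and ker(I - K) = {0}, so we are in the first case: for every y there is a unique x = (I - K)^(-1) y. (Explicitly, by the Woodbury identity, (I - U V^T)^(-1) = I + U (I_2 - G)^(-1) V^T.)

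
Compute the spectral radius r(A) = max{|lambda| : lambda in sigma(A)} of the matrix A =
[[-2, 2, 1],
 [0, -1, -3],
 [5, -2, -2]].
r(A) ≈ 5.9776

The eigenvalues of A are the roots of its characteristic polynomial. With M = A (coefficients from the trace, the sum of principal 2x2 minors, and det A):
  p(λ) = det(λ I - M) = λ^3 + 5λ^2 - 3λ + 17.
No integer candidate from the rational root theorem (±divisors of 17) is a root, so the roots are irrational. The cubic discriminant is Δ = -20560 < 0, so there is one real root and a complex-conjugate pair. p(-6) = -1 and p(-5) = 32 have opposite signs, so a root lies in (-6, -5); Newton's method refines it to λ ≈ -5.9776. Dividing out (λ - (-5.9776)) leaves approximately λ^2 - 0.9776λ + 2.8439. For λ^2 - 0.9776λ + 2.8439 the discriminant is -10.42. It is negative, so the remaining roots are the complex-conjugate pair λ ≈ 0.4888 ± 1.614i. Their product equals the constant term, so |λ|^2 ≈ 2.8439 and |λ| ≈ 1.6864.
Thus the eigenvalues (to 4 decimals) are -5.9776 (modulus 5.9776); 0.4888 ± 1.614i (modulus 1.6864). The spectral radius is the largest modulus: r(A) ≈ 5.9776. (Cross-check: r(A) ≤ ||A||_2 ≈ 6.6049; equality holds whenever A is normal, though it can also hold for some non-normal A.)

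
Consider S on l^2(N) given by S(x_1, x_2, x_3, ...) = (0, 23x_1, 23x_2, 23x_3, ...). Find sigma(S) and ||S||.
sigma(S) = closed disk {z in C : |z| ≤ 23}; ||S|| = 23

Note S = 23·U where U is the unit right shift (U x)_k = x_{k-1} (with x_0 := 0); so ||S|| = 23||U|| and sigma(S) = 23·sigma(U). ||S x||^2 = sum_{k≥1} |23x_k|^2 = 529||x||^2, so ||S|| = 23 and sigma(S) ⊂ {|z| ≤ 23}. For any |lambda| < 23, the equation (S - lambda I) x = 0 forces x_1 = 0, then 23x_k = lambda x_{k+1} ⇒ x = 0, so S has no eigenvalues. But (S - lambda I) is not surjective for |lambda| < 23: solving (S - lambda I) x = e_1 would require x_n proportional to (lambda/23)^(-n), which is not in l^2. So every |lambda| < 23 lies in the residual spectrum. The boundary |lambda| = 23 is in the approximate point spectrum (the spectrum is closed). Hence sigma(S) is the closed disk of radius 23.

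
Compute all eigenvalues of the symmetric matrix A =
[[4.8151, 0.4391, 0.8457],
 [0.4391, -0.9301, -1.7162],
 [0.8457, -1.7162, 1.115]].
sigma(A) ≈ {-2, 2, 5}

A is real symmetric, so its spectrum consists of real eigenvalues. Expanding the characteristic polynomial of the displayed matrix gives
  det(λ I - A) = p(λ) = λ^3 + (-5)λ^2 + (-4)λ + (20).
Solving p(λ) = 0 yields eigenvalues ≈ -2, 2, 5. (A is shown rounded to 4 decimals, so these recover the underlying integer eigenvalues to within that precision.)
Verification: the trace of A = 5 equals the sum of eigenvalues 5, and det(A) ≈ -20.0001 matches the eigenvalue product -20.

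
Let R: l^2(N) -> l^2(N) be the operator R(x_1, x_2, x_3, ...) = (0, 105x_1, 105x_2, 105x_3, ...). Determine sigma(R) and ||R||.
sigma(R) = closed disk {z in C : |z| ≤ 105}; ||R|| = 105

Note R = 105·U where U is the unit right shift (U x)_k = x_{k-1} (with x_0 := 0); so ||R|| = 105||U|| and sigma(R) = 105·sigma(U). ||R x||^2 = sum_{k≥1} |105x_k|^2 = 11025||x||^2, so ||R|| = 105 and sigma(R) ⊂ {|z| ≤ 105}. For any |lambda| < 105, the equation (R - lambda I) x = 0 forces x_1 = 0, then 105x_k = lambda x_{k+1} ⇒ x = 0, so R has no eigenvalues. But (R - lambda I) is not surjective for |lambda| < 105: solving (R - lambda I) x = e_1 would require x_n proportional to (lambda/105)^(-n), which is not in l^2. So every |lambda| < 105 lies in the residual spectrum. The boundary |lambda| = 105 is in the approximate point spectrum (the spectrum is closed). Hence sigma(R) is the closed disk of radius 105.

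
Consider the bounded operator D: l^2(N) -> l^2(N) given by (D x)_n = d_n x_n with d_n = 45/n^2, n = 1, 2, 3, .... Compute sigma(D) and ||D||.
sigma(D) = {45/n^2 : n ≥ 1} ∪ {0}; ||D|| = 45

A bounded diagonal operator on l^2 with diagonal entries d_n has spectrum equal to the closure of {d_n : n ≥ 1}: every d_n is an eigenvalue (with eigenvector e_n), so {d_n} ⊂ sigma(D); the spectrum is closed, so its closure is too; and for lambda not in the closure, (D - lambda I) has bounded inverse (the diagonal entries 1/(d_n - lambda) are bounded). For our sequence d_n = 45/n^2, n = 1, 2, 3, ...:
  - {d_n} = {45/n^2 : n ≥ 1}; the only limit point is 0
  - closure = {45/n^2 : n ≥ 1} ∪ {0}
For the norm: a diagonal operator has ||D|| = sup_n |d_n|. Here d_n = 45/n^2 is positive and decreasing, so sup_n |d_n| = d_1 = 45. So ||D|| = 45.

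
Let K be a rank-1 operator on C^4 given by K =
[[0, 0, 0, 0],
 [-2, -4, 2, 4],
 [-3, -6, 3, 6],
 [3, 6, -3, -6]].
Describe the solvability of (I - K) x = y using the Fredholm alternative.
(I - K) is invertible (det(I - K) = 8 ≠ 0), so for every y in C^4 the equation (I - K) x = y has a unique solution.

K has rank 1, so it is an outer product K = u v^T: every row of K is a multiple of one row vector. Reading off the entries, u = (0, -2, -3, 3) and v = (1, 2, -1, -2) (row i of K equals u_i·v^T). A rank-one matrix u v^T satisfies K u = u (v·u) and kills the (3)-dimensional subspace v^⊥, so its characteristic polynomial is lambda^3 (lambda - v·u) with v·u = tr K = -7. Hence the eigenvalues of I - K are 1 (multiplicity 3) and 1 - (-7) = 8, so det(I - K) = 8. (Direct check: I - K =
[[1, 0, 0, 0],
 [2, 5, -2, -4],
 [3, 6, -2, -6],
 [-3, -6, 3, 7]]
has determinant 8.) The finite-dimensional Fredholm alternative says: either (I - K) is invertible, or ker(I - K) ≠ {0} and then range(I - K) = ker((I - K)^*)^⊥, with dim ker(I - K) = dim ker((I - K)^*). Since det(I - K) ≠ 0, 1 is not an eigenvalue of K and ker(I - K) = {0}, so we are in the first case: for every y there is a unique x = (I - K)^(-1) y. Explicitly, by the Sherman–Morrison formula, (I - u v^T)^(-1) = I + u v^T/(1 - v·u), i.e. (I - K)^(-1) = I + K/(8).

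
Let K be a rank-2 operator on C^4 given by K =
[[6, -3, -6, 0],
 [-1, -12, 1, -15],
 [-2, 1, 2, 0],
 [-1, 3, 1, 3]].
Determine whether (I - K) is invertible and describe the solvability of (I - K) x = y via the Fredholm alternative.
(I - K) is invertible (det(I - K) = -65 ≠ 0), so for every y in C^4 the equation (I - K) x = y has a unique solution.

K has rank 2 and factors as K = U V^T = u1 v1^T + u2 v2^T with u1 = (3, -3, -1, 0), v1 = (1, 2, -1, 3), u2 = (3, 2, -1, -1), v2 = (1, -3, -1, -3) (multiplying out reproduces the displayed K). The nonzero eigenvalues of U V^T coincide with those of the 2 x 2 matrix G = V^T U = [[v1·u1, v1·u2], [v2·u1, v2·u2]] = [[-2, 5], [13, 1]], and by the Sylvester determinant identity det(I_4 - U V^T) = det(I_2 - V^T U) = det([[3, -5], [-13, 0]]) = (3)(0) - (-5)(-13) = -65. (Direct check: I - K =
[[-5, 3, 6, 0],
 [1, 13, -1, 15],
 [2, -1, -1, 0],
 [1, -3, -1, -2]]
has determinant -65.) The finite-dimensional Fredholm alternative says: either (I - K) is invertible, or ker(I - K) ≠ {0} and then range(I - K) = ker((I - K)^*)^⊥, with dim ker(I - K) = dim ker((I - K)^*). Since det(I - K) ≠ 0, 1 is not an eigenvalue of K and ker(I - K) = {0}, so we are in the first case: for every y there is a unique x = (I - K)^(-1) y. (Explicitly, by the Woodbury identity, (I - U V^T)^(-1) = I + U (I_2 - G)^(-1) V^T.)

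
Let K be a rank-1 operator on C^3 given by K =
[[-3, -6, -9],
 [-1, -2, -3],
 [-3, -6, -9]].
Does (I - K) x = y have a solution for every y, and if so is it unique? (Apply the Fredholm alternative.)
(I - K) is invertible (det(I - K) = 15 ≠ 0), so for every y in C^3 the equation (I - K) x = y has a unique solution.

K has rank 1, so it is an outer product K = u v^T: every row of K is a multiple of one row vector. Reading off the entries, u = (3, 1, 3) and v = (-1, -2, -3) (row i of K equals u_i·v^T). A rank-one matrix u v^T satisfies K u = u (v·u) and kills the (2)-dimensional subspace v^⊥, so its characteristic polynomial is lambda^2 (lambda - v·u) with v·u = tr K = -14. Hence the eigenvalues of I - K are 1 (multiplicity 2) and 1 - (-14) = 15, so det(I - K) = 15. (Direct check: I - K =
[[4, 6, 9],
 [1, 3, 3],
 [3, 6, 10]]
has determinant 15.) The finite-dimensional Fredholm alternative says: either (I - K) is invertible, or ker(I - K) ≠ {0} and then range(I - K) = ker((I - K)^*)^⊥, with dim ker(I - K) = dim ker((I - K)^*). Since det(I - K) ≠ 0, 1 is not an eigenvalue of K and ker(I - K) = {0}, so we are in the first case: for every y there is a unique x = (I - K)^(-1) y. Explicitly, by the Sherman–Morrison formula, (I - u v^T)^(-1) = I + u v^T/(1 - v·u), i.e. (I - K)^(-1) = I + K/(15).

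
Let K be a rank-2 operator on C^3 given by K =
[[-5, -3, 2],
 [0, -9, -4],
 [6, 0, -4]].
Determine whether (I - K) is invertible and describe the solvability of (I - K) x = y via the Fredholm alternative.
(I - K) is invertible (det(I - K) = 108 ≠ 0), so for every y in C^3 the equation (I - K) x = y has a unique solution.

K has rank 2 and factors as K = U V^T = u1 v1^T + u2 v2^T with u1 = (-2, -1, 2), v1 = (3, 0, -2), u2 = (1, 3, 0), v2 = (1, -3, -2) (multiplying out reproduces the displayed K). The nonzero eigenvalues of U V^T coincide with those of the 2 x 2 matrix G = V^T U = [[v1·u1, v1·u2], [v2·u1, v2·u2]] = [[-10, 3], [-3, -8]], and by the Sylvester determinant identity det(I_3 - U V^T) = det(I_2 - V^T U) = det([[11, -3], [3, 9]]) = (11)(9) - (-3)(3) = 108. (Direct check: I - K =
[[6, 3, -2],
 [0, 10, 4],
 [-6, 0, 5]]
has determinant 108.) The finite-dimensional Fredholm alternative says: either (I - K) is invertible, or ker(I - K) ≠ {0} and then range(I - K) = ker((I - K)^*)^⊥, with dim ker(I - K) = dim ker((I - K)^*). Since det(I - K) ≠ 0, 1 is not an eigenvalue of K and ker(I - K) = {0}, so we are in the first case: for every y there is a unique x = (I - K)^(-1) y. (Explicitly, by the Woodbury identity, (I - U V^T)^(-1) = I + U (I_2 - G)^(-1) V^T.)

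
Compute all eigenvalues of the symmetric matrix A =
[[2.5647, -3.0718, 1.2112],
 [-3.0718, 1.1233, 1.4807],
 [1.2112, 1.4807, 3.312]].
sigma(A) ≈ {-2, 4, 5}

A is real symmetric, so its spectrum consists of real eigenvalues. Expanding the characteristic polynomial of the displayed matrix gives
  det(λ I - A) = p(λ) = λ^3 + (-7)λ^2 + (2)λ + (40).
Solving p(λ) = 0 yields eigenvalues ≈ -2, 4, 5. (A is shown rounded to 4 decimals, so these recover the underlying integer eigenvalues to within that precision.)
Verification: the trace of A = 7 equals the sum of eigenvalues 7, and det(A) ≈ -39.9993 matches the eigenvalue product -40.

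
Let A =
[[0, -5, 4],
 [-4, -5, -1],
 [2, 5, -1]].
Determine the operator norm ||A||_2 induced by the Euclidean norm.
||A||_2 ≈ 9.6114 (= sqrt(largest eigenvalue of A^T A))

||A||_2 = sigma_max(A) = sqrt(lambda_max(A^T A)). Form the symmetric matrix M = A^T A =
[[20, 30, 2],
 [30, 75, -20],
 [2, -20, 18]].
Its characteristic polynomial (trace, sum of principal 2x2 minors, determinant of M give the coefficients) is
  p(λ) = det(λ I - M) = λ^3 - 113λ^2 + 1906λ - 100.
No integer candidate from the rational root theorem (±divisors of 100) is a root, so the roots are irrational. The cubic discriminant is Δ = 18501192820 > 0, so there are three distinct real roots. p(0) = -100 and p(1) = 1694 have opposite signs, so a root lies in (0, 1); Newton's method refines it to λ ≈ 0.0526. p(20) = 820 and p(21) = -646 have opposite signs, so a root lies in (20, 21); Newton's method refines it to λ ≈ 20.568. p(92) = -2492 and p(93) = 4178 have opposite signs, so a root lies in (92, 93); Newton's method refines it to λ ≈ 92.3794. Check (Vieta): the three roots sum to 113, matching tr M = 113.
So the eigenvalues of A^T A are ≈ 0.0526, 20.568, 92.3794 (all ≥ 0, as they must be for A^T A). The largest is λ_max ≈ 92.3794, hence ||A||_2 = sqrt(λ_max) ≈ 9.6114.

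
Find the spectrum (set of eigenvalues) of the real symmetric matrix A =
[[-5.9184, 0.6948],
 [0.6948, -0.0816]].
sigma(A) ≈ {-6, 0}

A is real symmetric, so its spectrum consists of real eigenvalues. Expanding the characteristic polynomial of the displayed matrix gives
  det(λ I - A) = p(λ) = λ^2 + (6)λ + (0).
Solving p(λ) = 0 yields eigenvalues ≈ -6, 0. (A is shown rounded to 4 decimals, so these recover the underlying integer eigenvalues to within that precision.)
Verification: the trace of A = -6 equals the sum of eigenvalues -6, and det(A) ≈ 0.0002 matches the eigenvalue product 0.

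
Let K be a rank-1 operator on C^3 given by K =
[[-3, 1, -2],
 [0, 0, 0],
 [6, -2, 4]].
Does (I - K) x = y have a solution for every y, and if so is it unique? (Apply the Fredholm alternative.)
(I - K) is singular (det(I - K) = 0, i.e. 1 ∈ sigma(K)). (I - K) x = y is solvable iff y ⊥ ker((I - K)^*) = span{(-3, 1, -2)}, i.e. iff -3y_1 + y_2 - 2y_3 = 0. When solvable, the solutions are x = y + c·(1, 0, -2), c arbitrary (ker(I - K) = span{(1, 0, -2)}, dimension 1).

K has rank 1, so it is an outer product K = u v^T: every row of K is a multiple of one row vector. Reading off the entries, u = (1, 0, -2) and v = (-3, 1, -2) (row i of K equals u_i·v^T). A rank-one matrix u v^T satisfies K u = u (v·u) and kills the (2)-dimensional subspace v^⊥, so its characteristic polynomial is lambda^2 (lambda - v·u) with v·u = tr K = 1. Hence the eigenvalues of I - K are 1 (multiplicity 2) and 1 - (1) = 0, so det(I - K) = 0. (Direct check: I - K =
[[4, -1, 2],
 [0, 1, 0],
 [-6, 2, -3]]
has determinant 0.) So 1 is an eigenvalue of K and (I - K) is not invertible. The finite-dimensional Fredholm alternative says: either (I - K) is invertible, or ker(I - K) ≠ {0} and then range(I - K) = ker((I - K)^*)^⊥, with dim ker(I - K) = dim ker((I - K)^*). We are in the second case, so we need both kernels. Kernel of I - K: (I - K) u = u - u (v·u) = u - u = 0, so ker(I - K) = span{u} = span{(1, 0, -2)} (it is exactly 1-dimensional because rank(I - K) = 2). Kernel of the adjoint: K is real, so (I - K)^* = I - K^T = I - v u^T, and (I - v u^T) v = v - v (u·v) = 0; hence ker((I - K)^*) = span{v} = span{(-3, 1, -2)}. Therefore (I - K) x = y is solvable iff <y, v> = 0, i.e. iff -3y_1 + y_2 - 2y_3 = 0. When this holds, K y = u (v·y) = 0, so (I - K) y = y and x = y is a particular solution; the full solution set is the line x = y + c·u = y + c·(1, 0, -2), c ∈ C.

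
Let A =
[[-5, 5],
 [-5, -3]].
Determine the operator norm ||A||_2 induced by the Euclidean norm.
||A||_2 = sqrt((84 + sqrt(656))/2) ≈ 7.4031 (= sqrt(largest eigenvalue of A^T A))

||A||_2 = sigma_max(A) = sqrt(lambda_max(A^T A)). Form the symmetric matrix M = A^T A =
[[50, -10],
 [-10, 34]].
Its characteristic polynomial (trace, determinant of M give the coefficients) is
  p(λ) = det(λ I - M) = λ^2 - 84λ + 1600.
For λ^2 - 84λ + 1600 the discriminant is 656. It is nonnegative but not a perfect square, so the roots are real and irrational: λ = (84 ± sqrt(656))/2 ≈ 54.8062, 29.1938.
So the eigenvalues of A^T A are ≈ 29.1938, 54.8062 (all ≥ 0, as they must be for A^T A). The largest is λ_max = (84 + sqrt(656))/2 ≈ 54.8062, hence ||A||_2 = sqrt(λ_max) = sqrt((84 + sqrt(656))/2) ≈ 7.4031.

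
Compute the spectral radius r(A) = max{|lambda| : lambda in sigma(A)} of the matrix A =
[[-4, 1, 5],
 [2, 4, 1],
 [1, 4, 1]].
r(A) ≈ 6.0144

The eigenvalues of A are the roots of its characteristic polynomial. With M = A (coefficients from the trace, the sum of principal 2x2 minors, and det A):
  p(λ) = det(λ I - M) = λ^3 - λ^2 - 27λ - 19.
No integer candidate from the rational root theorem (±divisors of 19) is a root, so the roots are irrational. The cubic discriminant is Δ = 60404 > 0, so there are three distinct real roots. p(-5) = -34 and p(-4) = 9 have opposite signs, so a root lies in (-5, -4); Newton's method refines it to λ ≈ -4.2756. p(-1) = 6 and p(0) = -19 have opposite signs, so a root lies in (-1, 0); Newton's method refines it to λ ≈ -0.7389. p(6) = -1 and p(7) = 86 have opposite signs, so a root lies in (6, 7); Newton's method refines it to λ ≈ 6.0144. Check (Vieta): the three roots sum to 1, matching tr M = 1.
Thus the eigenvalues (to 4 decimals) are -4.2756 (modulus 4.2756); -0.7389 (modulus 0.7389); 6.0144 (modulus 6.0144). The spectral radius is the largest modulus: r(A) ≈ 6.0144. (Cross-check: r(A) ≤ ||A||_2 ≈ 6.7002; equality holds whenever A is normal, though it can also hold for some non-normal A.)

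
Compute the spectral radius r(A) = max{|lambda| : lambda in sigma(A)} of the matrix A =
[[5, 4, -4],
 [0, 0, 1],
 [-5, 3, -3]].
r(A) ≈ 6.8196

The eigenvalues of A are the roots of its characteristic polynomial. With M = A (coefficients from the trace, the sum of principal 2x2 minors, and det A):
  p(λ) = det(λ I - M) = λ^3 - 2λ^2 - 38λ + 35.
No integer candidate from the rational root theorem (±divisors of 35) is a root, so the roots are irrational. The cubic discriminant is Δ = 241189 > 0, so there are three distinct real roots. p(-6) = -25 and p(-5) = 50 have opposite signs, so a root lies in (-6, -5); Newton's method refines it to λ ≈ -5.7173. p(0) = 35 and p(1) = -4 have opposite signs, so a root lies in (0, 1); Newton's method refines it to λ ≈ 0.8977. p(6) = -49 and p(7) = 14 have opposite signs, so a root lies in (6, 7); Newton's method refines it to λ ≈ 6.8196. Check (Vieta): the three roots sum to 2, matching tr M = 2.
Thus the eigenvalues (to 4 decimals) are -5.7173 (modulus 5.7173); 0.8977 (modulus 0.8977); 6.8196 (modulus 6.8196). The spectral radius is the largest modulus: r(A) ≈ 6.8196. (Cross-check: r(A) ≤ ||A||_2 ≈ 7.5715; equality holds whenever A is normal, though it can also hold for some non-normal A.)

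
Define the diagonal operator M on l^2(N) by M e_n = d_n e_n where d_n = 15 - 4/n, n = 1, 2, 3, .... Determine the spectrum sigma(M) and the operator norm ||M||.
sigma(M) = {15 - 4/n : n ≥ 1} ∪ {15}; ||M|| = 15

A bounded diagonal operator on l^2 with diagonal entries d_n has spectrum equal to the closure of {d_n : n ≥ 1}: every d_n is an eigenvalue (with eigenvector e_n), so {d_n} ⊂ sigma(M); the spectrum is closed, so its closure is too; and for lambda not in the closure, (M - lambda I) has bounded inverse (the diagonal entries 1/(d_n - lambda) are bounded). For our sequence d_n = 15 - 4/n, n = 1, 2, 3, ...:
  - {d_n} = {15 - 4/n : n ≥ 1}; the only limit point is 15
  - closure = {15 - 4/n : n ≥ 1} ∪ {15}
For the norm: a diagonal operator has ||M|| = sup_n |d_n|. Here d_n = 15 - 4/n increases monotonically from d_1 = 11 toward 15, with all terms in [11, 15); so sup_n |d_n| = 15 (the supremum is the limit, not attained). So ||M|| = 15.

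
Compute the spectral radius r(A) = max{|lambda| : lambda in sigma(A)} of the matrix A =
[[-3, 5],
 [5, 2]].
r(A) = (1 + sqrt(125))/2 ≈ 6.0902

The eigenvalues of A are the roots of its characteristic polynomial. With M = A (coefficients from the trace and determinant):
  p(λ) = det(λ I - M) = λ^2 + λ - 31.
For λ^2 + λ - 31 the discriminant is 125. It is nonnegative but not a perfect square, so the roots are real and irrational: λ = (-1 ± sqrt(125))/2 ≈ 5.0902, -6.0902.
Thus the eigenvalues (to 4 decimals) are 5.0902 (modulus 5.0902); -6.0902 (modulus 6.0902). The spectral radius is the largest modulus: r(A) = (1 + sqrt(125))/2 ≈ 6.0902. (Cross-check: r(A) ≤ ||A||_2 ≈ 6.0902; equality holds whenever A is normal, though it can also hold for some non-normal A.)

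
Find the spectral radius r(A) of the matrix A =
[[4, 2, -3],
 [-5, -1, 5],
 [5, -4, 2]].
r(A) ≈ 6.4449

The eigenvalues of A are the roots of its characteristic polynomial. With M = A (coefficients from the trace, the sum of principal 2x2 minors, and det A):
  p(λ) = det(λ I - M) = λ^3 - 5λ^2 + 47λ - 67.
No integer candidate from the rational root theorem (±divisors of 67) is a root, so the roots are irrational. The cubic discriminant is Δ = -231360 < 0, so there is one real root and a complex-conjugate pair. p(1) = -24 and p(2) = 15 have opposite signs, so a root lies in (1, 2); Newton's method refines it to λ ≈ 1.613. Dividing out (λ - (1.613)) leaves approximately λ^2 - 3.387λ + 41.5367. For λ^2 - 3.387λ + 41.5367 the discriminant is -154.6753. It is negative, so the remaining roots are the complex-conjugate pair λ ≈ 1.6935 ± 6.2184i. Their product equals the constant term, so |λ|^2 ≈ 41.5367 and |λ| ≈ 6.4449.
Thus the eigenvalues (to 4 decimals) are 1.613 (modulus 1.613); 1.6935 ± 6.2184i (modulus 6.4449). The spectral radius is the largest modulus: r(A) ≈ 6.4449. (Cross-check: r(A) ≤ ||A||_2 ≈ 9.0933; equality holds whenever A is normal, though it can also hold for some non-normal A.)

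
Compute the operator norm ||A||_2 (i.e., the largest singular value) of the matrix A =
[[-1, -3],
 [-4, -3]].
||A||_2 = sqrt((35 + sqrt(901))/2) ≈ 5.7016 (= sqrt(largest eigenvalue of A^T A))

||A||_2 = sigma_max(A) = sqrt(lambda_max(A^T A)). Form the symmetric matrix M = A^T A =
[[17, 15],
 [15, 18]].
Its characteristic polynomial (trace, determinant of M give the coefficients) is
  p(λ) = det(λ I - M) = λ^2 - 35λ + 81.
For λ^2 - 35λ + 81 the discriminant is 901. It is nonnegative but not a perfect square, so the roots are real and irrational: λ = (35 ± sqrt(901))/2 ≈ 32.5083, 2.4917.
So the eigenvalues of A^T A are ≈ 2.4917, 32.5083 (all ≥ 0, as they must be for A^T A). The largest is λ_max = (35 + sqrt(901))/2 ≈ 32.5083, hence ||A||_2 = sqrt(λ_max) = sqrt((35 + sqrt(901))/2) ≈ 5.7016.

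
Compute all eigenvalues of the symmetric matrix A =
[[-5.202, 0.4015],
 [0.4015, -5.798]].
sigma(A) ≈ {-6, -5}

A is real symmetric, so its spectrum consists of real eigenvalues. Expanding the characteristic polynomial of the displayed matrix gives
  det(λ I - A) = p(λ) = λ^2 + (11)λ + (30).
Solving p(λ) = 0 yields eigenvalues ≈ -6, -5. (A is shown rounded to 4 decimals, so these recover the underlying integer eigenvalues to within that precision.)
Verification: the trace of A = -11 equals the sum of eigenvalues -11, and det(A) ≈ 30.0000 matches the eigenvalue product 30.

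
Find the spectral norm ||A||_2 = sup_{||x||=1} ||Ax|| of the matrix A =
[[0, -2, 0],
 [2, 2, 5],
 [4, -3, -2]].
||A||_2 ≈ 6.367 (= sqrt(largest eigenvalue of A^T A))

||A||_2 = sigma_max(A) = sqrt(lambda_max(A^T A)). Form the symmetric matrix M = A^T A =
[[20, -8, 2],
 [-8, 17, 16],
 [2, 16, 29]].
Its characteristic polynomial (trace, sum of principal 2x2 minors, determinant of M give the coefficients) is
  p(λ) = det(λ I - M) = λ^3 - 66λ^2 + 1089λ - 2304.
No integer candidate from the rational root theorem (±divisors of 2304) is a root, so the roots are irrational. The cubic discriminant is Δ = 187868160 > 0, so there are three distinct real roots. p(2) = -382 and p(3) = 396 have opposite signs, so a root lies in (2, 3); Newton's method refines it to λ ≈ 2.4723. p(22) = 358 and p(23) = -4 have opposite signs, so a root lies in (22, 23); Newton's method refines it to λ ≈ 22.9889. p(40) = -344 and p(41) = 320 have opposite signs, so a root lies in (40, 41); Newton's method refines it to λ ≈ 40.5389. Check (Vieta): the three roots sum to 66, matching tr M = 66.
So the eigenvalues of A^T A are ≈ 2.4723, 22.9889, 40.5389 (all ≥ 0, as they must be for A^T A). The largest is λ_max ≈ 40.5389, hence ||A||_2 = sqrt(λ_max) ≈ 6.367.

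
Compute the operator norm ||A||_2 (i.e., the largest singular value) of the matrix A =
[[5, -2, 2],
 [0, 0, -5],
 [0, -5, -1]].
||A||_2 ≈ 6.4042 (= sqrt(largest eigenvalue of A^T A))

||A||_2 = sigma_max(A) = sqrt(lambda_max(A^T A)). Form the symmetric matrix M = A^T A =
[[25, -10, 10],
 [-10, 29, 1],
 [10, 1, 30]].
Its characteristic polynomial (trace, sum of principal 2x2 minors, determinant of M give the coefficients) is
  p(λ) = det(λ I - M) = λ^3 - 84λ^2 + 2144λ - 15625.
No integer candidate from the rational root theorem (±divisors of 15625) is a root, so the roots are irrational. The cubic discriminant is Δ = 29164405 > 0, so there are three distinct real roots. p(12) = -265 and p(13) = 248 have opposite signs, so a root lies in (12, 13); Newton's method refines it to λ ≈ 12.4939. p(30) = 95 and p(31) = -94 have opposite signs, so a root lies in (30, 31); Newton's method refines it to λ ≈ 30.4927. p(41) = -4 and p(42) = 335 have opposite signs, so a root lies in (41, 42); Newton's method refines it to λ ≈ 41.0134. Check (Vieta): the three roots sum to 84, matching tr M = 84.
So the eigenvalues of A^T A are ≈ 12.4939, 30.4927, 41.0134 (all ≥ 0, as they must be for A^T A). The largest is λ_max ≈ 41.0134, hence ||A||_2 = sqrt(λ_max) ≈ 6.4042.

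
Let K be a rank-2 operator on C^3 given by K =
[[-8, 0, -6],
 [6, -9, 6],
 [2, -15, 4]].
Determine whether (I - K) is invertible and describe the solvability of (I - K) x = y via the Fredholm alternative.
(I - K) is invertible (det(I - K) = 120 ≠ 0), so for every y in C^3 the equation (I - K) x = y has a unique solution.

K has rank 2 and factors as K = U V^T = u1 v1^T + u2 v2^T with u1 = (2, 0, 2), v1 = (-2, -3, -1), u2 = (2, -3, -3), v2 = (-2, 3, -2) (multiplying out reproduces the displayed K). The nonzero eigenvalues of U V^T coincide with those of the 2 x 2 matrix G = V^T U = [[v1·u1, v1·u2], [v2·u1, v2·u2]] = [[-6, 8], [-8, -7]], and by the Sylvester determinant identity det(I_3 - U V^T) = det(I_2 - V^T U) = det([[7, -8], [8, 8]]) = (7)(8) - (-8)(8) = 120. (Direct check: I - K =
[[9, 0, 6],
 [-6, 10, -6],
 [-2, 15, -3]]
has determinant 120.) The finite-dimensional Fredholm alternative says: either (I - K) is invertible, or ker(I - K) ≠ {0} and then range(I - K) = ker((I - K)^*)^⊥, with dim ker(I - K) = dim ker((I - K)^*). Since det(I - K) ≠ 0, 1 is not an eigenvalue of K and ker(I - K) = {0}, so we are in the first case: for every y there is a unique x = (I - K)^(-1) y. (Explicitly, by the Woodbury identity, (I - U V^T)^(-1) = I + U (I_2 - G)^(-1) V^T.)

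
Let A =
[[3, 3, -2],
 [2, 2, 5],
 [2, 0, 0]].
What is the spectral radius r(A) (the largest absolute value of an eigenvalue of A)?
r(A) ≈ 5.5219

The eigenvalues of A are the roots of its characteristic polynomial. With M = A (coefficients from the trace, the sum of principal 2x2 minors, and det A):
  p(λ) = det(λ I - M) = λ^3 - 5λ^2 + 4λ - 38.
No integer candidate from the rational root theorem (±divisors of 38) is a root, so the roots are irrational. The cubic discriminant is Δ = -44164 < 0, so there is one real root and a complex-conjugate pair. p(5) = -18 and p(6) = 22 have opposite signs, so a root lies in (5, 6); Newton's method refines it to λ ≈ 5.5219. Dividing out (λ - (5.5219)) leaves approximately λ^2 + 0.5219λ + 6.8817. For λ^2 + 0.5219λ + 6.8817 the discriminant is -27.2545. It is negative, so the remaining roots are the complex-conjugate pair λ ≈ -0.2609 ± 2.6103i. Their product equals the constant term, so |λ|^2 ≈ 6.8817 and |λ| ≈ 2.6233.
Thus the eigenvalues (to 4 decimals) are 5.5219 (modulus 5.5219); -0.2609 ± 2.6103i (modulus 2.6233). The spectral radius is the largest modulus: r(A) ≈ 5.5219. (Cross-check: r(A) ≤ ||A||_2 ≈ 5.8511; equality holds whenever A is normal, though it can also hold for some non-normal A.)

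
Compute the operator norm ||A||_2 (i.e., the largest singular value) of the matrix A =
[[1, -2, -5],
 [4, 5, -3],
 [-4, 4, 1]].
||A||_2 ≈ 7.4463 (= sqrt(largest eigenvalue of A^T A))

||A||_2 = sigma_max(A) = sqrt(lambda_max(A^T A)). Form the symmetric matrix M = A^T A =
[[33, 2, -21],
 [2, 45, -1],
 [-21, -1, 35]].
Its characteristic polynomial (trace, sum of principal 2x2 minors, determinant of M give the coefficients) is
  p(λ) = det(λ I - M) = λ^3 - 113λ^2 + 3769λ - 32041.
No integer candidate from the rational root theorem (±divisors of 32041) is a root, so the roots are irrational. The cubic discriminant is Δ = 212871664 > 0, so there are three distinct real roots. p(12) = -1357 and p(13) = 56 have opposite signs, so a root lies in (12, 13); Newton's method refines it to λ ≈ 12.9582. p(44) = 211 and p(45) = -136 have opposite signs, so a root lies in (44, 45); Newton's method refines it to λ ≈ 44.5938. p(55) = -196 and p(56) = 271 have opposite signs, so a root lies in (55, 56); Newton's method refines it to λ ≈ 55.448. Check (Vieta): the three roots sum to 113, matching tr M = 113.
So the eigenvalues of A^T A are ≈ 12.9582, 44.5938, 55.448 (all ≥ 0, as they must be for A^T A). The largest is λ_max ≈ 55.448, hence ||A||_2 = sqrt(λ_max) ≈ 7.4463.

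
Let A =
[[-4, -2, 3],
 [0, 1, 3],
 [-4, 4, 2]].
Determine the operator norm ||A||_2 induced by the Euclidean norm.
||A||_2 ≈ 7.1128 (= sqrt(largest eigenvalue of A^T A))

||A||_2 = sigma_max(A) = sqrt(lambda_max(A^T A)). Form the symmetric matrix M = A^T A =
[[32, -8, -20],
 [-8, 21, 5],
 [-20, 5, 22]].
Its characteristic polynomial (trace, sum of principal 2x2 minors, determinant of M give the coefficients) is
  p(λ) = det(λ I - M) = λ^3 - 75λ^2 + 1349λ - 5776.
No integer candidate from the rational root theorem (±divisors of 5776) is a root, so the roots are irrational. The cubic discriminant is Δ = 287918077 > 0, so there are three distinct real roots. p(6) = -166 and p(7) = 335 have opposite signs, so a root lies in (6, 7); Newton's method refines it to λ ≈ 6.3077. p(18) = 38 and p(19) = -361 have opposite signs, so a root lies in (18, 19); Newton's method refines it to λ ≈ 18.0997. p(50) = -826 and p(51) = 599 have opposite signs, so a root lies in (50, 51); Newton's method refines it to λ ≈ 50.5926. Check (Vieta): the three roots sum to 75, matching tr M = 75.
So the eigenvalues of A^T A are ≈ 6.3077, 18.0997, 50.5926 (all ≥ 0, as they must be for A^T A). The largest is λ_max ≈ 50.5926, hence ||A||_2 = sqrt(λ_max) ≈ 7.1128.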